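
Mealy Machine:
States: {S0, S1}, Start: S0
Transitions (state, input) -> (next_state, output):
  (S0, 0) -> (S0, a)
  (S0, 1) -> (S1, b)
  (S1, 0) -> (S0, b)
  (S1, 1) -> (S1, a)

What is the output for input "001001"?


Step-by-step:
  (S0, 0) -> (S0, a)
  (S0, 0) -> (S0, a)
  (S0, 1) -> (S1, b)
  (S1, 0) -> (S0, b)
  (S0, 0) -> (S0, a)
  (S0, 1) -> (S1, b)

"aabbab"


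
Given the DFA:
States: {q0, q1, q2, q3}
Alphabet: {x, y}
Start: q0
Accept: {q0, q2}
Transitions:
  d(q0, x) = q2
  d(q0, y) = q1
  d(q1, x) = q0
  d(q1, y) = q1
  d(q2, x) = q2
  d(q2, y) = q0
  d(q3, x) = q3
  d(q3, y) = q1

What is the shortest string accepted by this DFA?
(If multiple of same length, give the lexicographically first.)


BFS by string length (lex-first path to each state shown):
  len 0: q0<-""
Found accept state at length 0.

"" (empty string)


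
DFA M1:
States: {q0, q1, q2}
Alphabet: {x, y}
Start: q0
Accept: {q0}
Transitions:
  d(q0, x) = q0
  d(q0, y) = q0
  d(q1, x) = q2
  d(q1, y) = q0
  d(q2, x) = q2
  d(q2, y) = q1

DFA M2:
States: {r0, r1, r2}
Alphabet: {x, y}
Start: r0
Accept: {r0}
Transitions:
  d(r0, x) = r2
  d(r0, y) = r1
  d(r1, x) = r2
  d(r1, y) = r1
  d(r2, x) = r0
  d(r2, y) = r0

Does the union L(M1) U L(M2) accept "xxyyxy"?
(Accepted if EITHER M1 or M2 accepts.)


M1: final=q0 accepted=True
M2: final=r0 accepted=True

Yes, union accepts


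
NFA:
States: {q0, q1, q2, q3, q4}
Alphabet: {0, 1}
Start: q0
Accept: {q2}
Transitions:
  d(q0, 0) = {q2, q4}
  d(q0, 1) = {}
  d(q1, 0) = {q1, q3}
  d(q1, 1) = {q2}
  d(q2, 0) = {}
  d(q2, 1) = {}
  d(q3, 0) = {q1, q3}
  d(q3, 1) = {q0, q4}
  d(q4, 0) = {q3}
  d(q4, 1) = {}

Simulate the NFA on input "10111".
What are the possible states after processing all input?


Start: {q0}
  --1--> {}
  --0--> {}
  --1--> {}
  --1--> {}
  --1--> {}

{} (empty set, no valid transitions)


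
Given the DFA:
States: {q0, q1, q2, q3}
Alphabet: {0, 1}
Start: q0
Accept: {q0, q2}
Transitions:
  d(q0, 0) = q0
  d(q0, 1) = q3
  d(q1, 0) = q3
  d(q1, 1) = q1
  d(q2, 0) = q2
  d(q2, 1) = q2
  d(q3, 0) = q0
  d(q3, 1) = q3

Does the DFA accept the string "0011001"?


Trace: q0 -> q0 -> q0 -> q3 -> q3 -> q0 -> q0 -> q3
Final state: q3
Accept states: {q0, q2}

No, rejected (final state q3 is not an accept state)


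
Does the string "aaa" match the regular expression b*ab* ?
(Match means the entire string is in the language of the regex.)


|string| = 3; first = 'a'; last = 'a'

No, "aaa" does not match b*ab*


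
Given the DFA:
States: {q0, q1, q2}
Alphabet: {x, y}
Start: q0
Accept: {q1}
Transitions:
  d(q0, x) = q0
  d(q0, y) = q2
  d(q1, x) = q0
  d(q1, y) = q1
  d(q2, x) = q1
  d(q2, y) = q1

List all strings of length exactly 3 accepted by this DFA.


All strings of length 3: 8 total
Accepted: 4

"xyx", "xyy", "yxy", "yyy"


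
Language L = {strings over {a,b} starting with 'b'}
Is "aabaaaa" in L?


first symbol = 'a'

No, "aabaaaa" is not in L


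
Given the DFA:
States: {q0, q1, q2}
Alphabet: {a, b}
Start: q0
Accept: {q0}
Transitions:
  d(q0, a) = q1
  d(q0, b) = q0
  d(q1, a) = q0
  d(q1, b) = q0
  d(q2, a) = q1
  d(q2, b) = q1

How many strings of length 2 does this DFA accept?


Enumerating all length-2 strings:
  "aa" -> q0 [accept]
  "ab" -> q0 [accept]
  "ba" -> q1 [reject]
  "bb" -> q0 [accept]

3 out of 4


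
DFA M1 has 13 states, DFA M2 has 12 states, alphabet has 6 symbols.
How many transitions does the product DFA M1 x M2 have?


Product DFA has 13 * 12 = 156 states.
Each has 6 transitions: 156 * 6 = 936

936


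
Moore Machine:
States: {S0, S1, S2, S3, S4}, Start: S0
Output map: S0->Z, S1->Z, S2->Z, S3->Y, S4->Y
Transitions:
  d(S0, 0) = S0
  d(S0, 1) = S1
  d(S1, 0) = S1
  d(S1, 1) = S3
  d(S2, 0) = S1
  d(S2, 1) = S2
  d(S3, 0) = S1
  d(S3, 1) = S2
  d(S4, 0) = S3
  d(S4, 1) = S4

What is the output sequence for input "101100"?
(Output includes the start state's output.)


Start: S0 (output Z)
  --1--> S1 (output Z)
  --0--> S1 (output Z)
  --1--> S3 (output Y)
  --1--> S2 (output Z)
  --0--> S1 (output Z)
  --0--> S1 (output Z)

"ZZZYZZZ"


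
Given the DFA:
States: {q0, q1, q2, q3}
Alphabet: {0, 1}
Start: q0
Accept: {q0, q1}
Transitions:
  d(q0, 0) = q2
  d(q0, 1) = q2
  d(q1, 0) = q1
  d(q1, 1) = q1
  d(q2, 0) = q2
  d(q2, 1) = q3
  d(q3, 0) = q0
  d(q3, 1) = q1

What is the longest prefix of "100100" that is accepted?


Run the DFA, marking each prefix where the state is accepting:
  "" -> q0 [accept]
  "1" -> q2 [reject]
  "10" -> q2 [reject]
  "100" -> q2 [reject]
  "1001" -> q3 [reject]
  "10010" -> q0 [accept]
  "100100" -> q2 [reject]

"10010"


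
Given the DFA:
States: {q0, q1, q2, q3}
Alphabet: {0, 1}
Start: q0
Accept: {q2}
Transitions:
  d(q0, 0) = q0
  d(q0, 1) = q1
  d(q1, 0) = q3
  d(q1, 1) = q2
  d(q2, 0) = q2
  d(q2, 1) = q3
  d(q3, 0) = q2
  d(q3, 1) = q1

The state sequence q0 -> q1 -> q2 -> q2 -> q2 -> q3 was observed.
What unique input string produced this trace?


Trace back each transition to find the symbol:
  q0 --[1]--> q1
  q1 --[1]--> q2
  q2 --[0]--> q2
  q2 --[0]--> q2
  q2 --[1]--> q3

"11001"


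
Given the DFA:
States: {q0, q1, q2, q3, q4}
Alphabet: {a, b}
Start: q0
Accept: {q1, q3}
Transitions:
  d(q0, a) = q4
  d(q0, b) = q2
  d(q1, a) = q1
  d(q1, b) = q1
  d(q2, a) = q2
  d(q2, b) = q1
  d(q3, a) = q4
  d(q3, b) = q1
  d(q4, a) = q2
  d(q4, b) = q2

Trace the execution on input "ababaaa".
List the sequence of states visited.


Input: ababaaa
d(q0, a) = q4
d(q4, b) = q2
d(q2, a) = q2
d(q2, b) = q1
d(q1, a) = q1
d(q1, a) = q1
d(q1, a) = q1


q0 -> q4 -> q2 -> q2 -> q1 -> q1 -> q1 -> q1


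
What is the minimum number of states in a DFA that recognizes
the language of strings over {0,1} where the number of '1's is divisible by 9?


States track (count of '1') mod 9.
Need 9 states: one per remainder 0..8; accept = remainder 0.

9


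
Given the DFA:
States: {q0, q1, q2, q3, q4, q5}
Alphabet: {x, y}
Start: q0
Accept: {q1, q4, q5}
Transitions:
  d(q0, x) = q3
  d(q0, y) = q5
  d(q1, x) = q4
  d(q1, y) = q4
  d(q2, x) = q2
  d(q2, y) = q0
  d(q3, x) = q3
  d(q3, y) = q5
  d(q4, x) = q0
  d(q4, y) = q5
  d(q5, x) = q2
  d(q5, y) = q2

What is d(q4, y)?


Looking up transition d(q4, y)

q5


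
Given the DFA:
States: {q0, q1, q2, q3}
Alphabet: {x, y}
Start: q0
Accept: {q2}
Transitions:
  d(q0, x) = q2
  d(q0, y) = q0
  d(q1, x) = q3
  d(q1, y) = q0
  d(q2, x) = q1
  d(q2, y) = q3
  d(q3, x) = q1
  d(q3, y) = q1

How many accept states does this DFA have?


Accept states listed: {q2}
Counting: q2(1)

1


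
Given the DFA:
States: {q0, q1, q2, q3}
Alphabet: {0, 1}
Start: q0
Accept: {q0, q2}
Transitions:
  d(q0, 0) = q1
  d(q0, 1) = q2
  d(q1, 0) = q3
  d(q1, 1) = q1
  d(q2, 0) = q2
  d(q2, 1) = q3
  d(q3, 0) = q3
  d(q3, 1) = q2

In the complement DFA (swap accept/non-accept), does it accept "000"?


Trace: q0 -> q1 -> q3 -> q3
Final: q3
Original accept: {q0, q2}
Complement: q3 is not in original accept

Yes, complement accepts (original rejects)


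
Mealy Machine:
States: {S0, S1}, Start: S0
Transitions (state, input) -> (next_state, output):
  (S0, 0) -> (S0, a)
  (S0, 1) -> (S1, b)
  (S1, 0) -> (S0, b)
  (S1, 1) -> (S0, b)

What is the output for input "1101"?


Step-by-step:
  (S0, 1) -> (S1, b)
  (S1, 1) -> (S0, b)
  (S0, 0) -> (S0, a)
  (S0, 1) -> (S1, b)

"bbab"


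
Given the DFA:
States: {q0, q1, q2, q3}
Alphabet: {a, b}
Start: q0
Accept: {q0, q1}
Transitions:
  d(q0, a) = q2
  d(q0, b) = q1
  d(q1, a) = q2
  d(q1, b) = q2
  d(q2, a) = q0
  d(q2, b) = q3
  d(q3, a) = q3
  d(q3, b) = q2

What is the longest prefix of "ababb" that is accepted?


Run the DFA, marking each prefix where the state is accepting:
  "" -> q0 [accept]
  "a" -> q2 [reject]
  "ab" -> q3 [reject]
  "aba" -> q3 [reject]
  "abab" -> q2 [reject]
  "ababb" -> q3 [reject]

""


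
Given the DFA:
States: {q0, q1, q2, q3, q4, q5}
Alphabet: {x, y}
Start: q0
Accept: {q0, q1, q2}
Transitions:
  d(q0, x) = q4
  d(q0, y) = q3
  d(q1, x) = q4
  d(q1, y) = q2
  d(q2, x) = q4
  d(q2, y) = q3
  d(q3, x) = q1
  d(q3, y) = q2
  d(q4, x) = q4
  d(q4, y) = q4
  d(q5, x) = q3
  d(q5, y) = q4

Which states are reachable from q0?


BFS from q0:
  layer 0: {q0}
  layer 1: {q3, q4}
  layer 2: {q1, q2}

{q0, q1, q2, q3, q4}


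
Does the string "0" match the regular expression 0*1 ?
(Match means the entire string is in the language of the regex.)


|string| = 1; first = '0'; last = '0'

No, "0" does not match 0*1


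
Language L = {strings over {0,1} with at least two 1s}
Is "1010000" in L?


count('1') = 2

Yes, "1010000" is in L


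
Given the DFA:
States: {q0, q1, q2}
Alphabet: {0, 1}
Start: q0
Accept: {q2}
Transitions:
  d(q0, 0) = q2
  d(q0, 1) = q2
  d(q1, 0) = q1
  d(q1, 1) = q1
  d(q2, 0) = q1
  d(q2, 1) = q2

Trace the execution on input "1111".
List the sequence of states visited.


Input: 1111
d(q0, 1) = q2
d(q2, 1) = q2
d(q2, 1) = q2
d(q2, 1) = q2


q0 -> q2 -> q2 -> q2 -> q2


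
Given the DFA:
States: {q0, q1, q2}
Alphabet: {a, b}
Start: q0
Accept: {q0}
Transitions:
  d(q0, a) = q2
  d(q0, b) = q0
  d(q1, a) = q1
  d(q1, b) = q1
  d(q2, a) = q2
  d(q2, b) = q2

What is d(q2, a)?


Looking up transition d(q2, a)

q2


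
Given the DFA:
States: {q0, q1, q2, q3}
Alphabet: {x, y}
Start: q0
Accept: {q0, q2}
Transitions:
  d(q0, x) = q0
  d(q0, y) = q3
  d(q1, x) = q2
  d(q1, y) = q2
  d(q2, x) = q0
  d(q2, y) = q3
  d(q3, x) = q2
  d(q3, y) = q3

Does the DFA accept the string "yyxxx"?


Trace: q0 -> q3 -> q3 -> q2 -> q0 -> q0
Final state: q0
Accept states: {q0, q2}

Yes, accepted (final state q0 is an accept state)


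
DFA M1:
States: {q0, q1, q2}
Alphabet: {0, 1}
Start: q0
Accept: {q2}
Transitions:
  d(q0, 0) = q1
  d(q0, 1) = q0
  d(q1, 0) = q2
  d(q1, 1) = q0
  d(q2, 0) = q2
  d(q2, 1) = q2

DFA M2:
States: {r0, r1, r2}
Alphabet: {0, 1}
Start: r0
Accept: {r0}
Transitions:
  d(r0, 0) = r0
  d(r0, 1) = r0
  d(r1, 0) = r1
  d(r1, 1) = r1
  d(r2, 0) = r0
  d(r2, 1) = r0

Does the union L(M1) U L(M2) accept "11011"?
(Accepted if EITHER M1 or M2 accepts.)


M1: final=q0 accepted=False
M2: final=r0 accepted=True

Yes, union accepts


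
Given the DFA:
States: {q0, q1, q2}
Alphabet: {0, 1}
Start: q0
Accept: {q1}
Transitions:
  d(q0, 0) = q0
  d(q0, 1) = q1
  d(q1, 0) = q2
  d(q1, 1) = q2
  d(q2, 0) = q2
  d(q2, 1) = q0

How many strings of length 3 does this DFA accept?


Enumerating all length-3 strings:
  "000" -> q0 [reject]
  "001" -> q1 [accept]
  "010" -> q2 [reject]
  "011" -> q2 [reject]
  "100" -> q2 [reject]
  "101" -> q0 [reject]
  "110" -> q2 [reject]
  "111" -> q0 [reject]

1 out of 8


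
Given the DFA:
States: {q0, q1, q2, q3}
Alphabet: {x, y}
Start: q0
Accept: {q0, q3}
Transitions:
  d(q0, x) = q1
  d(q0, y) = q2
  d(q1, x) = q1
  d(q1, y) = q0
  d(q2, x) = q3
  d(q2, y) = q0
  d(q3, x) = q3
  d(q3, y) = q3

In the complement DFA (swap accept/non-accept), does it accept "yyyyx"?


Trace: q0 -> q2 -> q0 -> q2 -> q0 -> q1
Final: q1
Original accept: {q0, q3}
Complement: q1 is not in original accept

Yes, complement accepts (original rejects)


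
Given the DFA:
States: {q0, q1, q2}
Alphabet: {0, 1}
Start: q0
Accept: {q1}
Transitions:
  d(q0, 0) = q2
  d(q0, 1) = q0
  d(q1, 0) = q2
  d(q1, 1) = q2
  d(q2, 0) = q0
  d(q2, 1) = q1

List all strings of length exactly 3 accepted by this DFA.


All strings of length 3: 8 total
Accepted: 1

"101"


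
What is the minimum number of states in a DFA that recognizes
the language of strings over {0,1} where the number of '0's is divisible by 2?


States track (count of '0') mod 2.
Need 2 states: one per remainder 0..1; accept = remainder 0.

2


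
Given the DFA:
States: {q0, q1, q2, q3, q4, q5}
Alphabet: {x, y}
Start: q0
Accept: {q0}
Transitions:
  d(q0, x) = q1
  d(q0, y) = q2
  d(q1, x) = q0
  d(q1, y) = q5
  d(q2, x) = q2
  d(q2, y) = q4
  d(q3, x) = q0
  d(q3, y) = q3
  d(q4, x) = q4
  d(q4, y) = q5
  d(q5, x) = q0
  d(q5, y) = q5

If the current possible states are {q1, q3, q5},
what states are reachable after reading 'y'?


Apply transition on 'y' from each current state:
  d(q1, y) = q5
  d(q3, y) = q3
  d(q5, y) = q5

{q3, q5}


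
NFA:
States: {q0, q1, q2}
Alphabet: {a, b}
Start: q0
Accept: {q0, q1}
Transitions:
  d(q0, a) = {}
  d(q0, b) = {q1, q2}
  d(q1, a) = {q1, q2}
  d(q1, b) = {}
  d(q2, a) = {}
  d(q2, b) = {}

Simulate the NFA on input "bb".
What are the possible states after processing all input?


Start: {q0}
  --b--> {q1, q2}
  --b--> {}

{} (empty set, no valid transitions)


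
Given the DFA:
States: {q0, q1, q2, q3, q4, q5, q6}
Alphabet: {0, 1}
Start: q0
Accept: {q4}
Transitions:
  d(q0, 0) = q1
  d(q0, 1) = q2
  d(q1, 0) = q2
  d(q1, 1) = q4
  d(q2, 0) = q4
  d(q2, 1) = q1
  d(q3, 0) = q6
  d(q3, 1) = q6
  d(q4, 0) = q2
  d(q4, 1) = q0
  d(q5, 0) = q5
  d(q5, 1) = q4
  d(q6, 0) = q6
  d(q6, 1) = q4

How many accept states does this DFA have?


Accept states listed: {q4}
Counting: q4(1)

1


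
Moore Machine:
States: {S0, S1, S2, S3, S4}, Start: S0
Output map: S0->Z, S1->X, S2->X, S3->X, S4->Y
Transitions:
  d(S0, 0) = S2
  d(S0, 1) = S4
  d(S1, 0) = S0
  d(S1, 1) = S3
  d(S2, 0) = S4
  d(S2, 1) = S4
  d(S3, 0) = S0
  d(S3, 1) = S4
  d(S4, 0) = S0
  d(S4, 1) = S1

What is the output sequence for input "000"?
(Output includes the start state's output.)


Start: S0 (output Z)
  --0--> S2 (output X)
  --0--> S4 (output Y)
  --0--> S0 (output Z)

"ZXYZ"


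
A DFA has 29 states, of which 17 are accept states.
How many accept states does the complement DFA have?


Complement swaps accept and non-accept states.
29 - 17 = 12

12


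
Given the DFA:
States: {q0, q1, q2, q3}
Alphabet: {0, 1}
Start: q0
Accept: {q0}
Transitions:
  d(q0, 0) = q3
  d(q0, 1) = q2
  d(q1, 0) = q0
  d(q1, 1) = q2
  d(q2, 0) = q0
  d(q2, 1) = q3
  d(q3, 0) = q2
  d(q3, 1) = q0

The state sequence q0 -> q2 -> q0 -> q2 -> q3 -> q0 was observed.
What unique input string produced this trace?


Trace back each transition to find the symbol:
  q0 --[1]--> q2
  q2 --[0]--> q0
  q0 --[1]--> q2
  q2 --[1]--> q3
  q3 --[1]--> q0

"10111"


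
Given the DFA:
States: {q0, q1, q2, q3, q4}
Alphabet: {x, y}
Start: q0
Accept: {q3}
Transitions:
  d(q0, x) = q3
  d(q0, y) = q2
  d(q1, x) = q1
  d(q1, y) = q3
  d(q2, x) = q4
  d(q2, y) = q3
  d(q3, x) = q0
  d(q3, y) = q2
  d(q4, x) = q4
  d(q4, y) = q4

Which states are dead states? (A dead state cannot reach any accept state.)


Forward reachability from each state:
  q0 -> reaches accept state q3 (live)
  q1 -> reaches accept state q3 (live)
  q2 -> reaches accept state q3 (live)
  q3 -> reaches accept state q3 (live)
  q4 -> reaches {q4}, no accept state (dead)

{q4}


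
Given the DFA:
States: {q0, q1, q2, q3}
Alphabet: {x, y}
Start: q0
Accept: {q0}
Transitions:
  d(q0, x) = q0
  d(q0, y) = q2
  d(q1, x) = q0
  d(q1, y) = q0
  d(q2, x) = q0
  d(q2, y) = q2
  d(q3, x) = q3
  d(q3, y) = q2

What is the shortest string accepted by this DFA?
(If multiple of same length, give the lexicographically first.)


BFS by string length (lex-first path to each state shown):
  len 0: q0<-""
Found accept state at length 0.

"" (empty string)


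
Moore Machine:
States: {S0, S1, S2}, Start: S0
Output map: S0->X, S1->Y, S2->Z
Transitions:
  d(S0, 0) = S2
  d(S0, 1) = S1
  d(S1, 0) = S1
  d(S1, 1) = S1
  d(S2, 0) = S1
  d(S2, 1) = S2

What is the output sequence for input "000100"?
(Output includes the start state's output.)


Start: S0 (output X)
  --0--> S2 (output Z)
  --0--> S1 (output Y)
  --0--> S1 (output Y)
  --1--> S1 (output Y)
  --0--> S1 (output Y)
  --0--> S1 (output Y)

"XZYYYYY"


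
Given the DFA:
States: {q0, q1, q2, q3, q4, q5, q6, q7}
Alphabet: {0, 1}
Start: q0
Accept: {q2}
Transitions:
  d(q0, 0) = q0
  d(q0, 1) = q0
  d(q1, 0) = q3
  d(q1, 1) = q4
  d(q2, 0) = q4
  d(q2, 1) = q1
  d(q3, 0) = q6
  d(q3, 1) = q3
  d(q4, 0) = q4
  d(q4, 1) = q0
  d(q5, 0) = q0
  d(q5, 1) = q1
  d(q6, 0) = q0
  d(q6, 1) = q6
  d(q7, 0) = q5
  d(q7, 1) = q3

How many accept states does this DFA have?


Accept states listed: {q2}
Counting: q2(1)

1


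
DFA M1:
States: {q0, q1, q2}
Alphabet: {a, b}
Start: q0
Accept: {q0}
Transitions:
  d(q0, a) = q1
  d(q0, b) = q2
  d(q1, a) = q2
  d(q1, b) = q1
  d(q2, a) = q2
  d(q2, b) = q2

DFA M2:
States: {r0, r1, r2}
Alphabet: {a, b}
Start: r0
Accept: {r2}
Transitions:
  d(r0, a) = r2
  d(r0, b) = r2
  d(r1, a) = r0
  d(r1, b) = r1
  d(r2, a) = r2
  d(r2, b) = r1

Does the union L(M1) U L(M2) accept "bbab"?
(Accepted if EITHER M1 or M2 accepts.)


M1: final=q2 accepted=False
M2: final=r2 accepted=True

Yes, union accepts


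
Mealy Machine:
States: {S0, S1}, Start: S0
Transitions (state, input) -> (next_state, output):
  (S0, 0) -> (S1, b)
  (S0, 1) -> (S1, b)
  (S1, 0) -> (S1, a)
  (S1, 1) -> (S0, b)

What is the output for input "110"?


Step-by-step:
  (S0, 1) -> (S1, b)
  (S1, 1) -> (S0, b)
  (S0, 0) -> (S1, b)

"bbb"


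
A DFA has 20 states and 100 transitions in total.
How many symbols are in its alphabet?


Each state has exactly one transition per symbol.
|alphabet| = transitions / states = 100 / 20 = 5

5


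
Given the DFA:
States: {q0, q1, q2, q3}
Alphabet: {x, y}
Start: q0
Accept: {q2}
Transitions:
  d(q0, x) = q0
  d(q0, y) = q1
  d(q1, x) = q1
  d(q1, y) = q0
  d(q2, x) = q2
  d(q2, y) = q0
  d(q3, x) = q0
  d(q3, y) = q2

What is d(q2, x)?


Looking up transition d(q2, x)

q2


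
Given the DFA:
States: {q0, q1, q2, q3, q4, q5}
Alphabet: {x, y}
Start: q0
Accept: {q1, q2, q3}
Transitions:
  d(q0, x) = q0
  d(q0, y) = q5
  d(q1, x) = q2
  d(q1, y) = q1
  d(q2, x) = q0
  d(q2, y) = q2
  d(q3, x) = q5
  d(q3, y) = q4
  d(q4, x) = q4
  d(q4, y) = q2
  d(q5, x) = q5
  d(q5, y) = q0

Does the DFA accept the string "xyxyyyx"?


Trace: q0 -> q0 -> q5 -> q5 -> q0 -> q5 -> q0 -> q0
Final state: q0
Accept states: {q1, q2, q3}

No, rejected (final state q0 is not an accept state)


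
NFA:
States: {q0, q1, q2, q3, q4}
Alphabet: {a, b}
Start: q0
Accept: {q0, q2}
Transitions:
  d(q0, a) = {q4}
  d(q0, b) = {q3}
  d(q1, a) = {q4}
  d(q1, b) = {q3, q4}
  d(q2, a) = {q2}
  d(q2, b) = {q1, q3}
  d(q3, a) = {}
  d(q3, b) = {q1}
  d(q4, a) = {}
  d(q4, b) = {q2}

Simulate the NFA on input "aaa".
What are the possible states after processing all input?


Start: {q0}
  --a--> {q4}
  --a--> {}
  --a--> {}

{} (empty set, no valid transitions)


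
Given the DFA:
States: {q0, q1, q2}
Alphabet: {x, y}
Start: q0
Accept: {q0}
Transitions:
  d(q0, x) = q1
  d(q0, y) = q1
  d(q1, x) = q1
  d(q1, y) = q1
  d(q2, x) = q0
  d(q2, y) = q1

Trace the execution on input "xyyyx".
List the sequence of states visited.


Input: xyyyx
d(q0, x) = q1
d(q1, y) = q1
d(q1, y) = q1
d(q1, y) = q1
d(q1, x) = q1


q0 -> q1 -> q1 -> q1 -> q1 -> q1


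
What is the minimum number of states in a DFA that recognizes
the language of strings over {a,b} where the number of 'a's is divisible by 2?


States track (count of 'a') mod 2.
Need 2 states: one per remainder 0..1; accept = remainder 0.

2


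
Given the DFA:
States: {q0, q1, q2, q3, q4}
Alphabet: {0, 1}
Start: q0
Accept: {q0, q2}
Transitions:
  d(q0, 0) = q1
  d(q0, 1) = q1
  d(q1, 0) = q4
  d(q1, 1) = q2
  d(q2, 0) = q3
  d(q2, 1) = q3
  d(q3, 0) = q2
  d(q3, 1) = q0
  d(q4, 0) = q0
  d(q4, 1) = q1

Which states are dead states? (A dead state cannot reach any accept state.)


Forward reachability from each state:
  q0 -> reaches accept state q0 (live)
  q1 -> reaches accept state q0 (live)
  q2 -> reaches accept state q0 (live)
  q3 -> reaches accept state q0 (live)
  q4 -> reaches accept state q0 (live)

None (all states can reach an accept state)


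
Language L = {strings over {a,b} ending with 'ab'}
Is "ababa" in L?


last two symbols = 'ba'

No, "ababa" is not in L


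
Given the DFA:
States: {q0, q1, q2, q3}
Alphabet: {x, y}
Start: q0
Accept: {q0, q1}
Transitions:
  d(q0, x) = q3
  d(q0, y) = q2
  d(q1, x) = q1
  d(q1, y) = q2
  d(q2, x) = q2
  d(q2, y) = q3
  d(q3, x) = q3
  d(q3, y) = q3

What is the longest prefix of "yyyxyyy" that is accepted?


Run the DFA, marking each prefix where the state is accepting:
  "" -> q0 [accept]
  "y" -> q2 [reject]
  "yy" -> q3 [reject]
  "yyy" -> q3 [reject]
  "yyyx" -> q3 [reject]
  "yyyxy" -> q3 [reject]
  "yyyxyy" -> q3 [reject]
  "yyyxyyy" -> q3 [reject]

""


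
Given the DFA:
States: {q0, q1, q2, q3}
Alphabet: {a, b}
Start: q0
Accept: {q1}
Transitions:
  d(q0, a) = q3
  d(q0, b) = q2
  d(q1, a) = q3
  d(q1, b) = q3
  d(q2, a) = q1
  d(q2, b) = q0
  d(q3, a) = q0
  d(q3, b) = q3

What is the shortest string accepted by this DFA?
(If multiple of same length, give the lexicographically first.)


BFS by string length (lex-first path to each state shown):
  len 0: q0<-""
  len 1: q2<-"b", q3<-"a"
  len 2: q0<-"aa", q1<-"ba", q3<-"ab"
Found accept state at length 2.

"ba"


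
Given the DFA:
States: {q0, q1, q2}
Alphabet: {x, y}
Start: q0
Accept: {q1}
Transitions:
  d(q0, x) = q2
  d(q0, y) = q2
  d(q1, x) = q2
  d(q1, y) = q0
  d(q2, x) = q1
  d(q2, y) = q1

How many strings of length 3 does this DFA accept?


Enumerating all length-3 strings:
  "xxx" -> q2 [reject]
  "xxy" -> q0 [reject]
  "xyx" -> q2 [reject]
  "xyy" -> q0 [reject]
  "yxx" -> q2 [reject]
  "yxy" -> q0 [reject]
  "yyx" -> q2 [reject]
  "yyy" -> q0 [reject]

0 out of 8


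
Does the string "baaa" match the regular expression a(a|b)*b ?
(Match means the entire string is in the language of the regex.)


|string| = 4; first = 'b'; last = 'a'

No, "baaa" does not match a(a|b)*b


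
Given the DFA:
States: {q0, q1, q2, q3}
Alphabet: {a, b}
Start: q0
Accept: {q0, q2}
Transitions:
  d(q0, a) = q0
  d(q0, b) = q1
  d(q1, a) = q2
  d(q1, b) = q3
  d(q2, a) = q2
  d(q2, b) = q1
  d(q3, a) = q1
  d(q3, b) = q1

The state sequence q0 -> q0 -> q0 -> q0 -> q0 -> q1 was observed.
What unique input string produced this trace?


Trace back each transition to find the symbol:
  q0 --[a]--> q0
  q0 --[a]--> q0
  q0 --[a]--> q0
  q0 --[a]--> q0
  q0 --[b]--> q1

"aaaab"


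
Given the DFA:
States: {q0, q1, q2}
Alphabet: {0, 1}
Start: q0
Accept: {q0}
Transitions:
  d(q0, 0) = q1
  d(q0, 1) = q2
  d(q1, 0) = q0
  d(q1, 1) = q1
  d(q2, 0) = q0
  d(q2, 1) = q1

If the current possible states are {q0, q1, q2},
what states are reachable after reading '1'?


Apply transition on '1' from each current state:
  d(q0, 1) = q2
  d(q1, 1) = q1
  d(q2, 1) = q1

{q1, q2}


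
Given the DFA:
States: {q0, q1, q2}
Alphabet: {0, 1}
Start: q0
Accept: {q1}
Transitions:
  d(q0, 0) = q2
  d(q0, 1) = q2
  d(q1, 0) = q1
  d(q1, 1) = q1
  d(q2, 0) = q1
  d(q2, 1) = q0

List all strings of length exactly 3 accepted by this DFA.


All strings of length 3: 8 total
Accepted: 4

"000", "001", "100", "101"


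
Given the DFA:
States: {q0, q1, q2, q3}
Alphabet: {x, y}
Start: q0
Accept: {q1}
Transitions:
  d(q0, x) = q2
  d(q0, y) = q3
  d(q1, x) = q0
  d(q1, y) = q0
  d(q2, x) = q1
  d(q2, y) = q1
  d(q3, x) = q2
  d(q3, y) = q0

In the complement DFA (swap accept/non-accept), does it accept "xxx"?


Trace: q0 -> q2 -> q1 -> q0
Final: q0
Original accept: {q1}
Complement: q0 is not in original accept

Yes, complement accepts (original rejects)


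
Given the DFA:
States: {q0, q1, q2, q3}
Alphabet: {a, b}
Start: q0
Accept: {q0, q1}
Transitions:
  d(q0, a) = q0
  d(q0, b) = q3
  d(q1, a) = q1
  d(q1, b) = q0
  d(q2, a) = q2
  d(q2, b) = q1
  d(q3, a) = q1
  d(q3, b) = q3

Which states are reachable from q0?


BFS from q0:
  layer 0: {q0}
  layer 1: {q3}
  layer 2: {q1}

{q0, q1, q3}


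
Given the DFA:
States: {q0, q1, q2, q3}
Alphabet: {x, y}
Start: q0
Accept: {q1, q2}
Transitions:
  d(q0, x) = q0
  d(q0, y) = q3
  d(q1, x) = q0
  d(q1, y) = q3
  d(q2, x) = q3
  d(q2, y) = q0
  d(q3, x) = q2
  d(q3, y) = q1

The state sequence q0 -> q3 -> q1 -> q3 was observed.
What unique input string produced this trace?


Trace back each transition to find the symbol:
  q0 --[y]--> q3
  q3 --[y]--> q1
  q1 --[y]--> q3

"yyy"


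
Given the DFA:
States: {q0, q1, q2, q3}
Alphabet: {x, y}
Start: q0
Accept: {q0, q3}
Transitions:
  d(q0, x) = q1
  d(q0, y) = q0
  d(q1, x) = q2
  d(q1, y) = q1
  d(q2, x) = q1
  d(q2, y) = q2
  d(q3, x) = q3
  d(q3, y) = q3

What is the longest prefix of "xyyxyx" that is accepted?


Run the DFA, marking each prefix where the state is accepting:
  "" -> q0 [accept]
  "x" -> q1 [reject]
  "xy" -> q1 [reject]
  "xyy" -> q1 [reject]
  "xyyx" -> q2 [reject]
  "xyyxy" -> q2 [reject]
  "xyyxyx" -> q1 [reject]

""


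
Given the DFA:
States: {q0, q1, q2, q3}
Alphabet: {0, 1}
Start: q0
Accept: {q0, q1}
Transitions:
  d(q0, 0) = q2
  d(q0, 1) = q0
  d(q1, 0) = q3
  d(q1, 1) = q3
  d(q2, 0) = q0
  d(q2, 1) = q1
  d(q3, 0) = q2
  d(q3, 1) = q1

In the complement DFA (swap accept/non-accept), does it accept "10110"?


Trace: q0 -> q0 -> q2 -> q1 -> q3 -> q2
Final: q2
Original accept: {q0, q1}
Complement: q2 is not in original accept

Yes, complement accepts (original rejects)


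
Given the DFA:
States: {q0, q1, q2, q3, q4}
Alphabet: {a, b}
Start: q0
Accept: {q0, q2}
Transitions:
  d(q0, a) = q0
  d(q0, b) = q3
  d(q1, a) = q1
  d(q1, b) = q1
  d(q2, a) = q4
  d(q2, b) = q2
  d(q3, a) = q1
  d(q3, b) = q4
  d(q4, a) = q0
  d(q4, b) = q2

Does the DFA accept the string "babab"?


Trace: q0 -> q3 -> q1 -> q1 -> q1 -> q1
Final state: q1
Accept states: {q0, q2}

No, rejected (final state q1 is not an accept state)


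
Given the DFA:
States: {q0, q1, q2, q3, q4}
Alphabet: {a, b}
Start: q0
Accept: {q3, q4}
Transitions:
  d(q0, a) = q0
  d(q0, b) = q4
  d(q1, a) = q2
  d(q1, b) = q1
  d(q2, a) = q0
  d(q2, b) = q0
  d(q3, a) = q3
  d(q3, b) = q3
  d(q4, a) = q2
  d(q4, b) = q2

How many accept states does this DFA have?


Accept states listed: {q3, q4}
Counting: q3(1) q4(2)

2


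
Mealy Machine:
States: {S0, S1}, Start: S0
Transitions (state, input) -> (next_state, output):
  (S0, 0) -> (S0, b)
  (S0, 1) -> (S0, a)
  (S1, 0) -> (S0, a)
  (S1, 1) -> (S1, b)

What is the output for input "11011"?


Step-by-step:
  (S0, 1) -> (S0, a)
  (S0, 1) -> (S0, a)
  (S0, 0) -> (S0, b)
  (S0, 1) -> (S0, a)
  (S0, 1) -> (S0, a)

"aabaa"


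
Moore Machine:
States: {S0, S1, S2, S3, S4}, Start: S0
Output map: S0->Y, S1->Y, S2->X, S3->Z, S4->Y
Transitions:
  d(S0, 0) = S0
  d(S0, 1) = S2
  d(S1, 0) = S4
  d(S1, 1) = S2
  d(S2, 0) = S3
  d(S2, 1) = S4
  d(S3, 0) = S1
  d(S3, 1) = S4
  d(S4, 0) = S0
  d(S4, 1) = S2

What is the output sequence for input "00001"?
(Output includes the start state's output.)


Start: S0 (output Y)
  --0--> S0 (output Y)
  --0--> S0 (output Y)
  --0--> S0 (output Y)
  --0--> S0 (output Y)
  --1--> S2 (output X)

"YYYYYX"


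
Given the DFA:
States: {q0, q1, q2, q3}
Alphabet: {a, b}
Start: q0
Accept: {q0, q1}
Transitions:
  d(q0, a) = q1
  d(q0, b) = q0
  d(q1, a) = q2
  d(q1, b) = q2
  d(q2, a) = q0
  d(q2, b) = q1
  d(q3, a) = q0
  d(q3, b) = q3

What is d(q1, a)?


Looking up transition d(q1, a)

q2


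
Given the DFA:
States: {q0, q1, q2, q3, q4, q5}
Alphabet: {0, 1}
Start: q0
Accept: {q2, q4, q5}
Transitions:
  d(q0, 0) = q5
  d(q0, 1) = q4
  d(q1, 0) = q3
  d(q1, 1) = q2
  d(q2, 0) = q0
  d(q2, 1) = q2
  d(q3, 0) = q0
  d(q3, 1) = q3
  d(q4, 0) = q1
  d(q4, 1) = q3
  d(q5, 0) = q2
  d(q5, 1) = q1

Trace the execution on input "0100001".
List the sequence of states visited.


Input: 0100001
d(q0, 0) = q5
d(q5, 1) = q1
d(q1, 0) = q3
d(q3, 0) = q0
d(q0, 0) = q5
d(q5, 0) = q2
d(q2, 1) = q2


q0 -> q5 -> q1 -> q3 -> q0 -> q5 -> q2 -> q2


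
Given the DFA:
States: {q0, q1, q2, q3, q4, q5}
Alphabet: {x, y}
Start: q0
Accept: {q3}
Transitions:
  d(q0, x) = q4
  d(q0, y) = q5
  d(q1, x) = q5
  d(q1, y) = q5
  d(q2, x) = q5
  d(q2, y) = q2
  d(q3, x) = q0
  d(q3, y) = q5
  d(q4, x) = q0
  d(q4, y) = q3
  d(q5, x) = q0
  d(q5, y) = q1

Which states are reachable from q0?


BFS from q0:
  layer 0: {q0}
  layer 1: {q4, q5}
  layer 2: {q1, q3}

{q0, q1, q3, q4, q5}


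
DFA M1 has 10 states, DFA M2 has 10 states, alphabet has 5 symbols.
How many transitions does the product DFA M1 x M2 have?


Product DFA has 10 * 10 = 100 states.
Each has 5 transitions: 100 * 5 = 500

500


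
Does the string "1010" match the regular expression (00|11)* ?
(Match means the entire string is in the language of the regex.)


|string| = 4; first = '1'; last = '0'

No, "1010" does not match (00|11)*


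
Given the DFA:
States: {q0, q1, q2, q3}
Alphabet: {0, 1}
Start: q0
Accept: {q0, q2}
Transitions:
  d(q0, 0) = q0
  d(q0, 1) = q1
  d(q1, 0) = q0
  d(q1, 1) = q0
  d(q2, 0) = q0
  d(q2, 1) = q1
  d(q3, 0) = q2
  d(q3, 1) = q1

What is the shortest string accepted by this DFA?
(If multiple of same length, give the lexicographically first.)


BFS by string length (lex-first path to each state shown):
  len 0: q0<-""
Found accept state at length 0.

"" (empty string)


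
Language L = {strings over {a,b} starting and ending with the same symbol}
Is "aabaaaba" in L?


first = 'a', last = 'a'

Yes, "aabaaaba" is in L


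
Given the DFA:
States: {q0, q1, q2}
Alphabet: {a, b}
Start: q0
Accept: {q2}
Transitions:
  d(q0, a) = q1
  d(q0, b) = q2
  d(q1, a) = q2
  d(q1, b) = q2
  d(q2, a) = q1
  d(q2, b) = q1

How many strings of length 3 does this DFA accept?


Enumerating all length-3 strings:
  "aaa" -> q1 [reject]
  "aab" -> q1 [reject]
  "aba" -> q1 [reject]
  "abb" -> q1 [reject]
  "baa" -> q2 [accept]
  "bab" -> q2 [accept]
  "bba" -> q2 [accept]
  "bbb" -> q2 [accept]

4 out of 8


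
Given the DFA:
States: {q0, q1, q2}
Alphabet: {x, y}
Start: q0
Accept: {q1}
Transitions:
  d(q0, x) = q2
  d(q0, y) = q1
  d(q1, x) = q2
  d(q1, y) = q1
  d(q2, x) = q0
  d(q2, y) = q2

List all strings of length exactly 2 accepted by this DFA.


All strings of length 2: 4 total
Accepted: 1

"yy"


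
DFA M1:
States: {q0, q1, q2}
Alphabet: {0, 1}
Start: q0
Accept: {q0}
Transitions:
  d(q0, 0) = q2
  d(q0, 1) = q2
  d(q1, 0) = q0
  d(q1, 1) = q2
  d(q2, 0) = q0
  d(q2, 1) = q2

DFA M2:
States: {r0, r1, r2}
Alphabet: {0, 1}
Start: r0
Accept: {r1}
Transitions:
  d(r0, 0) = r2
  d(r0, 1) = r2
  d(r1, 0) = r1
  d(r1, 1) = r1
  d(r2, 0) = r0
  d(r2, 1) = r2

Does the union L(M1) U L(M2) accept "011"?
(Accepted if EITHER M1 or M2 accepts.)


M1: final=q2 accepted=False
M2: final=r2 accepted=False

No, union rejects (neither accepts)


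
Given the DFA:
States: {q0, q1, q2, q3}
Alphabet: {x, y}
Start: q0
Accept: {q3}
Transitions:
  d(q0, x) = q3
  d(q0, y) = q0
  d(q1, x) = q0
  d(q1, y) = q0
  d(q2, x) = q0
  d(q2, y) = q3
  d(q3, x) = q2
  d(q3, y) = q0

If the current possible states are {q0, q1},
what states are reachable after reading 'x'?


Apply transition on 'x' from each current state:
  d(q0, x) = q3
  d(q1, x) = q0

{q0, q3}


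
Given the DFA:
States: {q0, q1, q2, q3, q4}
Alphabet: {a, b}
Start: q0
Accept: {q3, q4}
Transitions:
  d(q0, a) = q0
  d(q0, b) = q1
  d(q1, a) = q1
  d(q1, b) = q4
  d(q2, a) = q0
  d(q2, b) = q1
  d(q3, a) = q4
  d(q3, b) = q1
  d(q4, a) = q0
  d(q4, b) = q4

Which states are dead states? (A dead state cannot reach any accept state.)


Forward reachability from each state:
  q0 -> reaches accept state q4 (live)
  q1 -> reaches accept state q4 (live)
  q2 -> reaches accept state q4 (live)
  q3 -> reaches accept state q3 (live)
  q4 -> reaches accept state q4 (live)

None (all states can reach an accept state)


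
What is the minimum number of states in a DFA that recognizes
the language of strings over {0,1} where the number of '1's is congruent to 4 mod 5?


States track (count of '1') mod 5.
Need 5 states: one per remainder 0..4; accept = remainder 4.

5


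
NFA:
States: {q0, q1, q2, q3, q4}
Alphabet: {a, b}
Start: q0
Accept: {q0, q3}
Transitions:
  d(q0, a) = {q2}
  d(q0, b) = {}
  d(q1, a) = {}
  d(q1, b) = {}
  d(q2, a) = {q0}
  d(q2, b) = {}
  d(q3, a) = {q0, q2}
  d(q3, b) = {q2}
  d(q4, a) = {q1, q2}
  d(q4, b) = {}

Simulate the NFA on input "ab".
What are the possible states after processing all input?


Start: {q0}
  --a--> {q2}
  --b--> {}

{} (empty set, no valid transitions)


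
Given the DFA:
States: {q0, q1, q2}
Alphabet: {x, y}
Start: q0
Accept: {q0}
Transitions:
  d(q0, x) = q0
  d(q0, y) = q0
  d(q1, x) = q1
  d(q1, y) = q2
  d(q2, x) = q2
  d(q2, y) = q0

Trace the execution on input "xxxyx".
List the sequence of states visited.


Input: xxxyx
d(q0, x) = q0
d(q0, x) = q0
d(q0, x) = q0
d(q0, y) = q0
d(q0, x) = q0


q0 -> q0 -> q0 -> q0 -> q0 -> q0


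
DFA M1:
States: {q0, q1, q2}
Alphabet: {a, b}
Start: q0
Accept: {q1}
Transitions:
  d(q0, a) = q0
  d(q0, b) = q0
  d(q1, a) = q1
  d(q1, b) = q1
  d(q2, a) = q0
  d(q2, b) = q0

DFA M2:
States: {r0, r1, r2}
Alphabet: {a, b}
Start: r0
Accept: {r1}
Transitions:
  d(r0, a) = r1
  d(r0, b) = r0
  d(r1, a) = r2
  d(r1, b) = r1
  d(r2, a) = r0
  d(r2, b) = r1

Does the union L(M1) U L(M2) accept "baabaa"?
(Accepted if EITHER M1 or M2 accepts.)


M1: final=q0 accepted=False
M2: final=r0 accepted=False

No, union rejects (neither accepts)


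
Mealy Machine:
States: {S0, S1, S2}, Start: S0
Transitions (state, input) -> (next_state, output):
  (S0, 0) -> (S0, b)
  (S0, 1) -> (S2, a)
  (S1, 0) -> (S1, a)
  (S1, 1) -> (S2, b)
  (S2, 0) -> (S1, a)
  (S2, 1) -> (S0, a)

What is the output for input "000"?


Step-by-step:
  (S0, 0) -> (S0, b)
  (S0, 0) -> (S0, b)
  (S0, 0) -> (S0, b)

"bbb"


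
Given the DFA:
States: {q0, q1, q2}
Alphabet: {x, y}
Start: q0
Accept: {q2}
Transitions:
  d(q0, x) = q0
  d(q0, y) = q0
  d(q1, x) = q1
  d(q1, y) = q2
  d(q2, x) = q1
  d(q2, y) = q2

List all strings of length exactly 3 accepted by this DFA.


All strings of length 3: 8 total
Accepted: 0

None


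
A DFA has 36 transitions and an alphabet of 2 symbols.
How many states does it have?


Each state has exactly one transition per symbol.
states = transitions / |alphabet| = 36 / 2 = 18

18


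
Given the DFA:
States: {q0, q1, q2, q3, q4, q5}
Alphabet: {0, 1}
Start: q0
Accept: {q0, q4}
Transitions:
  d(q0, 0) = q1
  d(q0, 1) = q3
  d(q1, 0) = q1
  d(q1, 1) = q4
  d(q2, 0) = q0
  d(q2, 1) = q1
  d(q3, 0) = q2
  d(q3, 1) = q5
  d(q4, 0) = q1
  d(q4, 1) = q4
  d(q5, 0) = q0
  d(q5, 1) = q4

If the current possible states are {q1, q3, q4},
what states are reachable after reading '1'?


Apply transition on '1' from each current state:
  d(q1, 1) = q4
  d(q3, 1) = q5
  d(q4, 1) = q4

{q4, q5}


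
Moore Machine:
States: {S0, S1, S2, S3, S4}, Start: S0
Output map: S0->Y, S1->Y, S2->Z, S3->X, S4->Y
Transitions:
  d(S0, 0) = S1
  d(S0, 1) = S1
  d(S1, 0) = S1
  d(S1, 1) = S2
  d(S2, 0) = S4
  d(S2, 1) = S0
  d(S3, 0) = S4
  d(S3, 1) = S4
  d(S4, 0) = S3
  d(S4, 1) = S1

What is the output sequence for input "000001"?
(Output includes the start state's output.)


Start: S0 (output Y)
  --0--> S1 (output Y)
  --0--> S1 (output Y)
  --0--> S1 (output Y)
  --0--> S1 (output Y)
  --0--> S1 (output Y)
  --1--> S2 (output Z)

"YYYYYYZ"


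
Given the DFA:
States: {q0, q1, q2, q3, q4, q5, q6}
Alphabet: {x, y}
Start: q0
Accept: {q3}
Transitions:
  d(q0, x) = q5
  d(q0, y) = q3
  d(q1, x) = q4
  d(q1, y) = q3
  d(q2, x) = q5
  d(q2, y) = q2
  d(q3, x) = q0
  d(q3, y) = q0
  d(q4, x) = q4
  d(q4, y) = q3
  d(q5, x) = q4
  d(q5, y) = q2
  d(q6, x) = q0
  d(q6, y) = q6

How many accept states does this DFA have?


Accept states listed: {q3}
Counting: q3(1)

1


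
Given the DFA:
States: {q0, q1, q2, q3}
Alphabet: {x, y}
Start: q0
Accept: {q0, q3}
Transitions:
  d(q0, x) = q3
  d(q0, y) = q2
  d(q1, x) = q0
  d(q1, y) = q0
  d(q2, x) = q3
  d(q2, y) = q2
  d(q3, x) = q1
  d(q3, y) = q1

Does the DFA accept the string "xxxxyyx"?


Trace: q0 -> q3 -> q1 -> q0 -> q3 -> q1 -> q0 -> q3
Final state: q3
Accept states: {q0, q3}

Yes, accepted (final state q3 is an accept state)


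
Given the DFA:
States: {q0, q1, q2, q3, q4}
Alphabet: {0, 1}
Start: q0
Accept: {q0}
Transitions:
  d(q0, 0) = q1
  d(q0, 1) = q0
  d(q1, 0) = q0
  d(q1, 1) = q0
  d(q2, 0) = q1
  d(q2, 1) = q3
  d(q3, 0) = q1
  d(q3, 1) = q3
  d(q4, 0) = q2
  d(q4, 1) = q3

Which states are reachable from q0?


BFS from q0:
  layer 0: {q0}
  layer 1: {q1}

{q0, q1}


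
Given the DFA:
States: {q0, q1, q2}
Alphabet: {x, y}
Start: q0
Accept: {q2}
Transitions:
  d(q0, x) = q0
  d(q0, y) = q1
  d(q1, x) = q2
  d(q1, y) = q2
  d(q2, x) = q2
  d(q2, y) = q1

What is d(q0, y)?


Looking up transition d(q0, y)

q1


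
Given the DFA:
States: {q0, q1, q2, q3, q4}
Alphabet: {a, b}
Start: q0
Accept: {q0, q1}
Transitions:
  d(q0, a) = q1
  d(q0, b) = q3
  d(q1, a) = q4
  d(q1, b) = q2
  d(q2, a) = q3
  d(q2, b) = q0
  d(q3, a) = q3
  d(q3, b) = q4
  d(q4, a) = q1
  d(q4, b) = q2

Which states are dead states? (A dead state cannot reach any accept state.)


Forward reachability from each state:
  q0 -> reaches accept state q0 (live)
  q1 -> reaches accept state q0 (live)
  q2 -> reaches accept state q0 (live)
  q3 -> reaches accept state q0 (live)
  q4 -> reaches accept state q0 (live)

None (all states can reach an accept state)


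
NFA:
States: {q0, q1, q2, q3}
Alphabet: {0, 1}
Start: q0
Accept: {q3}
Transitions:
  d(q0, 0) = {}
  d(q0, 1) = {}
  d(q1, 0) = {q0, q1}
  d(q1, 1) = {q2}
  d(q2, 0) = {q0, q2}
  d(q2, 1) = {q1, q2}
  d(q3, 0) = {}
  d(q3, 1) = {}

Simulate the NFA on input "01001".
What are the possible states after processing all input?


Start: {q0}
  --0--> {}
  --1--> {}
  --0--> {}
  --0--> {}
  --1--> {}

{} (empty set, no valid transitions)


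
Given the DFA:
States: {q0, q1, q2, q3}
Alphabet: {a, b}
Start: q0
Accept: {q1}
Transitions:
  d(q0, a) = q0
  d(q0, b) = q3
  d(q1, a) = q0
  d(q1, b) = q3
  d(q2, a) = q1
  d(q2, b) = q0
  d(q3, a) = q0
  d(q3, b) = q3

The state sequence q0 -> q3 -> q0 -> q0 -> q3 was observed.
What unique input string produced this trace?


Trace back each transition to find the symbol:
  q0 --[b]--> q3
  q3 --[a]--> q0
  q0 --[a]--> q0
  q0 --[b]--> q3

"baab"


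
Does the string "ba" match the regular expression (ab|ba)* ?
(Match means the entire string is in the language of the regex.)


|string| = 2; first = 'b'; last = 'a'

Yes, "ba" matches (ab|ba)*


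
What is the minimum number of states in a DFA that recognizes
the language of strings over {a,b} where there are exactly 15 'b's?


States: count = 0, 1, ..., 15 (that's 16 states), plus a dead state for count > 15.
Total: 16 + 1 = 17. Accept = count-15 state.

17


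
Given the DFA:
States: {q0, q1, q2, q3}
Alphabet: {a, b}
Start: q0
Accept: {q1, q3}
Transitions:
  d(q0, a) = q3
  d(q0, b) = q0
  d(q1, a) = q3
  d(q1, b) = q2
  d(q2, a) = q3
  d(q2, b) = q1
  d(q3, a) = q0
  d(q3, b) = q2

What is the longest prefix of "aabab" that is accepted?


Run the DFA, marking each prefix where the state is accepting:
  "" -> q0 [reject]
  "a" -> q3 [accept]
  "aa" -> q0 [reject]
  "aab" -> q0 [reject]
  "aaba" -> q3 [accept]
  "aabab" -> q2 [reject]

"aaba"


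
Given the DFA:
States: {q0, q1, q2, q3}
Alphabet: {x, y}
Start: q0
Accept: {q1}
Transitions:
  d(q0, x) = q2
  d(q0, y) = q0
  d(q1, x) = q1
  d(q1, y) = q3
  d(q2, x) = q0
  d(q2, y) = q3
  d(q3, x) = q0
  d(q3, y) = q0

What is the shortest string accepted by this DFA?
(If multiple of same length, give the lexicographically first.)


BFS by string length (lex-first path to each state shown):
  len 0: q0<-""
  len 1: q0<-"y", q2<-"x"
  len 2: q0<-"xx", q2<-"yx", q3<-"xy"
  len 3: q0<-"xxy", q2<-"xxx", q3<-"yxy"
  len 4: q0<-"xxxx", q2<-"xxyx", q3<-"xxxy"
  len 5: q0<-"xxxxy", q2<-"xxxxx", q3<-"xxyxy"
  len 6: q0<-"xxxxxx", q2<-"xxxxyx", q3<-"xxxxxy"
  len 7: q0<-"xxxxxxy", q2<-"xxxxxxx", q3<-"xxxxyxy"
  len 8: q0<-"xxxxxxxx", q2<-"xxxxxxyx", q3<-"xxxxxxxy"

No string accepted (empty language)


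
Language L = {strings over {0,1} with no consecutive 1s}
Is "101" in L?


'11' does not occur

Yes, "101" is in L


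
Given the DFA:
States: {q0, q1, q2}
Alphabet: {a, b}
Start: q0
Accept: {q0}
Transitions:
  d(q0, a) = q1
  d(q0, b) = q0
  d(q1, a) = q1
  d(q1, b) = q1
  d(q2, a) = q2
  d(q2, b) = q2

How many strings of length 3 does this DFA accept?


Enumerating all length-3 strings:
  "aaa" -> q1 [reject]
  "aab" -> q1 [reject]
  "aba" -> q1 [reject]
  "abb" -> q1 [reject]
  "baa" -> q1 [reject]
  "bab" -> q1 [reject]
  "bba" -> q1 [reject]
  "bbb" -> q0 [accept]

1 out of 8
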